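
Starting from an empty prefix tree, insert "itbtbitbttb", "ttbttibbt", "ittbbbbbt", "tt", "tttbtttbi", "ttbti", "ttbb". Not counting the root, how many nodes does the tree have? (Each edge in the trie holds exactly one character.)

36

Trace insertions, counting only characters that open a new branch:
  "itbtbitbttb" → 11 new (i, t, b, t, b, i, t, b, t, t, b)
  "ttbttibbt" → 9 new (t, t, b, t, t, i, b, b, t)
  "ittbbbbbt" → prefix "it" already present; 7 new (t, b, b, b, b, b, t)
  "tt" → prefix "tt" already present; 0 new (none)
  "tttbtttbi" → prefix "tt" already present; 7 new (t, b, t, t, t, b, i)
  "ttbti" → prefix "ttbt" already present; 1 new (i)
  "ttbb" → prefix "ttb" already present; 1 new (b)
Total nodes = 11 + 9 + 7 + 0 + 7 + 1 + 1 = 36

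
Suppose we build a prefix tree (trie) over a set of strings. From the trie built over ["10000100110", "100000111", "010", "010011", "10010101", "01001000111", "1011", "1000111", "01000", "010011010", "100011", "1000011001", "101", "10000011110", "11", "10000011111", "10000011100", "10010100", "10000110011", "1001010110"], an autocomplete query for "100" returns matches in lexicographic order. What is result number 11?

10010101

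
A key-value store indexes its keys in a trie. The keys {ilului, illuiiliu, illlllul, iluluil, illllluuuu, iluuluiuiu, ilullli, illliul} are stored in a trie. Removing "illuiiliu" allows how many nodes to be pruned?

6

A node on "illuiiliu"'s path can go only if nothing else ends at it or branches off below it.
The suffix "uiiliu" (6 nodes) is used only by "illuiiliu"; the node for "ill" still has the child "l", so pruning stops there.
Nodes removed: 6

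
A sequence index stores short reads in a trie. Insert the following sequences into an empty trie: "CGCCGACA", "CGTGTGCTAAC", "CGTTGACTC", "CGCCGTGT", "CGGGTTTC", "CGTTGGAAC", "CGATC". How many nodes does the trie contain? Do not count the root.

Trace insertions, counting only characters that open a new branch:
  "CGCCGACA" → 8 new (C, G, C, C, G, A, C, A)
  "CGTGTGCTAAC" → prefix "CG" already present; 9 new (T, G, T, G, C, T, A, A, C)
  "CGTTGACTC" → prefix "CGT" already present; 6 new (T, G, A, C, T, C)
  "CGCCGTGT" → prefix "CGCCG" already present; 3 new (T, G, T)
  "CGGGTTTC" → prefix "CG" already present; 6 new (G, G, T, T, T, C)
  "CGTTGGAAC" → prefix "CGTTG" already present; 4 new (G, A, A, C)
  "CGATC" → prefix "CG" already present; 3 new (A, T, C)
Total nodes = 8 + 9 + 6 + 3 + 6 + 4 + 3 = 39

39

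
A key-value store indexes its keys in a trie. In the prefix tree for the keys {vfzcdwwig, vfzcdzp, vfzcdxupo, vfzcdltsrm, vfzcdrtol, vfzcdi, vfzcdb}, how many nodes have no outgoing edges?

7

A leaf is a node with no children — equivalently, the end of a word that is not a proper prefix of any other stored word.
Those words: "vfzcdb", "vfzcdi", "vfzcdltsrm", "vfzcdrtol", "vfzcdwwig", "vfzcdxupo", "vfzcdzp"
Leaf count: 7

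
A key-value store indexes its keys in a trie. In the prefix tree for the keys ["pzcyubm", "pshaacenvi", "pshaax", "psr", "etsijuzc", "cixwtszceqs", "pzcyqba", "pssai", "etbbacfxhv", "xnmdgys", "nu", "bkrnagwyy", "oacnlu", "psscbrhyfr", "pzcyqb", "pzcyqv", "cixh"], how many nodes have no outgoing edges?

Leaves are exactly the stored words that no other stored word extends.
Those words: "bkrnagwyy", "cixh", "cixwtszceqs", "etbbacfxhv", "etsijuzc", "nu", "oacnlu", "pshaacenvi", "pshaax", "psr", "pssai", "psscbrhyfr", "pzcyqba", "pzcyqv", "pzcyubm", "xnmdgys"
Leaf count: 16

16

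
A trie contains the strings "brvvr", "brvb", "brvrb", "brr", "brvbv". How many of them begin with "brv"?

Filter for entries beginning with "brv":
Matches: "brvb", "brvbv", "brvrb", "brvvr"
Count: 4

4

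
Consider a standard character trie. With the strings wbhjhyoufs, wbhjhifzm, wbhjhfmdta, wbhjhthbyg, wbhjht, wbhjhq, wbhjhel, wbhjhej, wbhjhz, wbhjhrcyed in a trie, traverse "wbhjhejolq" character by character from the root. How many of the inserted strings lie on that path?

Traverse "wbhjhejolq" character by character; count nodes along the way that are marked as word ends.
Prefixes of the query that are stored words: "wbhjhej"
Count: 1

1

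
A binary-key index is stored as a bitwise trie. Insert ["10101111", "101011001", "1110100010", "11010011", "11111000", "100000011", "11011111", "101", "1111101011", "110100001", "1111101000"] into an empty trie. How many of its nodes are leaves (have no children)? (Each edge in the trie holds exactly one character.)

10

Leaves are exactly the stored words that no other stored word extends.
Those words: "100000011", "101011001", "10101111", "110100001", "11010011", "11011111", "1110100010", "11111000", "1111101000", "1111101011"
Leaf count: 10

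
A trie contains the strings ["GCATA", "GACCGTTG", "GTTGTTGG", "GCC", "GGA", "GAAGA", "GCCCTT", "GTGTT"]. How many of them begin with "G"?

8

Filter for entries beginning with "G":
Matches: "GAAGA", "GACCGTTG", "GCATA", "GCC", "GCCCTT", "GGA", "GTGTT", "GTTGTTGG"
Count: 8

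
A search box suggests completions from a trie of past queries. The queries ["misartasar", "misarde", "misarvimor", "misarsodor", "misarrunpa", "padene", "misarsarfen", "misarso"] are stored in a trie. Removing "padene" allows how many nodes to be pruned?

6

After clearing the end-marker at "padene", prune upward until reaching a node still needed by another word.
No other word shares any prefix with "padene", so all 6 of its nodes go.
Nodes removed: 6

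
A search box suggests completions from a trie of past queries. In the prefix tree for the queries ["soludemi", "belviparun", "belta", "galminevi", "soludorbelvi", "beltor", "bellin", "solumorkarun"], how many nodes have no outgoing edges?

8

Leaves are exactly the stored words that no other stored word extends.
Those words: "bellin", "belta", "beltor", "belviparun", "galminevi", "soludemi", "soludorbelvi", "solumorkarun"
Leaf count: 8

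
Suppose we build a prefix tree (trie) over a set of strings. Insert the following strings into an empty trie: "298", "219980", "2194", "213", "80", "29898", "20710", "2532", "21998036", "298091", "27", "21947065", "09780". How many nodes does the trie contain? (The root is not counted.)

Trace insertions, counting only characters that open a new branch:
  "298" → 3 new (2, 9, 8)
  "219980" → prefix "2" already present; 5 new (1, 9, 9, 8, 0)
  "2194" → prefix "219" already present; 1 new (4)
  "213" → prefix "21" already present; 1 new (3)
  "80" → 2 new (8, 0)
  "29898" → prefix "298" already present; 2 new (9, 8)
  "20710" → prefix "2" already present; 4 new (0, 7, 1, 0)
  "2532" → prefix "2" already present; 3 new (5, 3, 2)
  "21998036" → prefix "219980" already present; 2 new (3, 6)
  "298091" → prefix "298" already present; 3 new (0, 9, 1)
  "27" → prefix "2" already present; 1 new (7)
  "21947065" → prefix "2194" already present; 4 new (7, 0, 6, 5)
  "09780" → 5 new (0, 9, 7, 8, 0)
Total nodes = 3 + 5 + 1 + 1 + 2 + 2 + 4 + 3 + 2 + 3 + 1 + 4 + 5 = 36

36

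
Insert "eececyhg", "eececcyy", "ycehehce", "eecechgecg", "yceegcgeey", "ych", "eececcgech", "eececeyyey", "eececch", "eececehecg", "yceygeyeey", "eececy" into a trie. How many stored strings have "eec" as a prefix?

Walk to "eec"; the words in its subtree are exactly those with that prefix.
Words under "eec": eececcgech, eececch, eececcyy, eececehecg, eececeyyey, eecechgecg, eececy, eececyhg
Count: 8

8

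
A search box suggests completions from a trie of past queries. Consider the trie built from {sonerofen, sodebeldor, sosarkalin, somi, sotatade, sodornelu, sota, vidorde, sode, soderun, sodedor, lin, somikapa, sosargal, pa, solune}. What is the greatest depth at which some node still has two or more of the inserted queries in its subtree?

5

Look for the deepest trie node that still has at least two words in its subtree.
"sosargal" and "sosarkalin" agree on "sosar" (5 characters) before diverging; nothing deeper is shared.
Longest shared-prefix length: 5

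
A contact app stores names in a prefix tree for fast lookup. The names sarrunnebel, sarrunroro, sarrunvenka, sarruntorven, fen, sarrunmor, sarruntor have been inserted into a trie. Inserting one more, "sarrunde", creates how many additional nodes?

The longest prefix of "sarrunde" already in the trie is "sarrun" (length 6).
So 8 − 6 = 2 new nodes.

2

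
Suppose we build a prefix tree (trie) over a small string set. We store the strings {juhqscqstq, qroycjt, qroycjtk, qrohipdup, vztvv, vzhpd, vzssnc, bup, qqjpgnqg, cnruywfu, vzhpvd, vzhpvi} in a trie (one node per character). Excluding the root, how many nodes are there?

Count nodes per top-level branch (shared prefixes stored once):
  'b'-branch (bup): 3 nodes
  'c'-branch (cnruywfu): 8 nodes
  'j'-branch (juhqscqstq): 10 nodes
  'q'-branch (qqjpgnqg, qrohipdup, qroycjt, qroycjtk): 21 nodes
  'v'-branch (vzhpd, vzhpvd, vzhpvi, vzssnc, vztvv): 15 nodes
Sum: 57

57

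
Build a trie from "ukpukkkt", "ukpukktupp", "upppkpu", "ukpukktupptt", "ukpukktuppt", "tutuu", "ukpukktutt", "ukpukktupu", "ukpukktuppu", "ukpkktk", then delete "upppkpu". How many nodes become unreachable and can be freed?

6

After clearing the end-marker at "upppkpu", prune upward until reaching a node still needed by another word.
The suffix "pppkpu" (6 nodes) is used only by "upppkpu"; the node for "u" still has the child "k", so pruning stops there.
Nodes removed: 6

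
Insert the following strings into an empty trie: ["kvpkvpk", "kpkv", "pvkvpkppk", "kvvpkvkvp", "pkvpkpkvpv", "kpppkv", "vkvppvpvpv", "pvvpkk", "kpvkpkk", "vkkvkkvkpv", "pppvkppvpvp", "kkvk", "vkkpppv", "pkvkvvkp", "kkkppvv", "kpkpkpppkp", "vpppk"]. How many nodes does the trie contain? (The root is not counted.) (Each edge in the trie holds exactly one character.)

104

Trace insertions, counting only characters that open a new branch:
  "kvpkvpk" → 7 new (k, v, p, k, v, p, k)
  "kpkv" → prefix "k" already present; 3 new (p, k, v)
  "pvkvpkppk" → 9 new (p, v, k, v, p, k, p, p, k)
  "kvvpkvkvp" → prefix "kv" already present; 7 new (v, p, k, v, k, v, p)
  "pkvpkpkvpv" → prefix "p" already present; 9 new (k, v, p, k, p, k, v, p, v)
  "kpppkv" → prefix "kp" already present; 4 new (p, p, k, v)
  "vkvppvpvpv" → 10 new (v, k, v, p, p, v, p, v, p, v)
  "pvvpkk" → prefix "pv" already present; 4 new (v, p, k, k)
  "kpvkpkk" → prefix "kp" already present; 5 new (v, k, p, k, k)
  "vkkvkkvkpv" → prefix "vk" already present; 8 new (k, v, k, k, v, k, p, v)
  "pppvkppvpvp" → prefix "p" already present; 10 new (p, p, v, k, p, p, v, p, v, p)
  "kkvk" → prefix "k" already present; 3 new (k, v, k)
  "vkkpppv" → prefix "vkk" already present; 4 new (p, p, p, v)
  "pkvkvvkp" → prefix "pkv" already present; 5 new (k, v, v, k, p)
  "kkkppvv" → prefix "kk" already present; 5 new (k, p, p, v, v)
  "kpkpkpppkp" → prefix "kpk" already present; 7 new (p, k, p, p, p, k, p)
  "vpppk" → prefix "v" already present; 4 new (p, p, p, k)
Total nodes = 7 + 3 + 9 + 7 + 9 + 4 + 10 + 4 + 5 + 8 + 10 + 3 + 4 + 5 + 5 + 7 + 4 = 104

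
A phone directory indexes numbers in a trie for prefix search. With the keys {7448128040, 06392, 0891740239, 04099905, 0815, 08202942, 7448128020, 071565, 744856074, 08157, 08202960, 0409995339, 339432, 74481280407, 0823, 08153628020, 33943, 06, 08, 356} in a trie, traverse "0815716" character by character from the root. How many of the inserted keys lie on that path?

Check each prefix of "0815716" against the stored set — each match is an end-marker on the path.
Prefixes of the query that are stored words: "08", "0815", "08157"
Count: 3

3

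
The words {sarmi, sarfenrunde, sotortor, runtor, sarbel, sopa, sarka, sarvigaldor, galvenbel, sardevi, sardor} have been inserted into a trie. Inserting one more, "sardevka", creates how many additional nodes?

2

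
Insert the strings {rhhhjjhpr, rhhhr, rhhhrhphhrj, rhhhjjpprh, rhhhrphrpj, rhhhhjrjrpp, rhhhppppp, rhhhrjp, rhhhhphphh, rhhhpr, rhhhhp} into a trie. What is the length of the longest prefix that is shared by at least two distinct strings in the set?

Equivalently: take the maximum, over all pairs, of their longest common prefix length.
"rhhhhp" and "rhhhhphphh" agree on "rhhhhp" (6 characters) before diverging; nothing deeper is shared.
Longest shared-prefix length: 6

6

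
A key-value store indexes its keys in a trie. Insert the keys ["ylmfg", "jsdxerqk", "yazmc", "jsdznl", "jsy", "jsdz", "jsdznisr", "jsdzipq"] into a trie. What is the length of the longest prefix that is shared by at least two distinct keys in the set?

5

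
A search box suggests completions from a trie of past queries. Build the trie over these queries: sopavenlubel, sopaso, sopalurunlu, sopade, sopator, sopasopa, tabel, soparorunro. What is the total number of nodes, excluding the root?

40

Trie structure (* marks end of a word):
(root)
├─ s
│  └─ o
│     └─ p
│        └─ a
│           ├─ d
│           │  └─ e *
│           ├─ l
│           │  └─ u
│           │     └─ r
│           │        └─ u
│           │           └─ n
│           │              └─ l
│           │                 └─ u *
│           ├─ r
│           │  └─ o
│           │     └─ r
│           │        └─ u
│           │           └─ n
│           │              └─ r
│           │                 └─ o *
│           ├─ s
│           │  └─ o *
│           │     └─ p
│           │        └─ a *
│           ├─ t
│           │  └─ o
│           │     └─ r *
│           └─ v
│              └─ e
│                 └─ n
│                    └─ l
│                       └─ u
│                          └─ b
│                             └─ e
│                                └─ l *
└─ t
   └─ a
      └─ b
         └─ e
            └─ l *
Counting every labelled node above: 40.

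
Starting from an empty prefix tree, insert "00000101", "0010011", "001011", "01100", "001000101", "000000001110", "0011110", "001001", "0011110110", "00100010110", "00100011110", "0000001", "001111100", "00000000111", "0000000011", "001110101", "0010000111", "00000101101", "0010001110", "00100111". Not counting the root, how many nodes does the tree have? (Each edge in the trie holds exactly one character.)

60

Count nodes per top-level branch (shared prefixes stored once):
  '0'-branch (0000000011, 00000000111, 000000001110, 0000001, 00000101, 00000101101, 0010000111, 001000101, 00100010110, 0010001110, 00100011110, 001001, 0010011, 00100111, 001011, 001110101, 0011110, 0011110110, 001111100, 01100): 60 nodes
Sum: 60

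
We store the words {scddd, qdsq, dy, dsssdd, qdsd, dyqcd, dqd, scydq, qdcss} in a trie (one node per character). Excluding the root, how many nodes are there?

28

Count nodes per top-level branch (shared prefixes stored once):
  'd'-branch (dqd, dsssdd, dy, dyqcd): 12 nodes
  'q'-branch (qdcss, qdsd, qdsq): 8 nodes
  's'-branch (scddd, scydq): 8 nodes
Sum: 28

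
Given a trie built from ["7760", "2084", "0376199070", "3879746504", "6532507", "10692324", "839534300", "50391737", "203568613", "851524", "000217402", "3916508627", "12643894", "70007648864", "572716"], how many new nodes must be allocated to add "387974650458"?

2

Walking "387974650458" from the root, the first 10 characters ("3879746504") follow existing edges; "5" is the first miss.
So 12 − 10 = 2 new nodes.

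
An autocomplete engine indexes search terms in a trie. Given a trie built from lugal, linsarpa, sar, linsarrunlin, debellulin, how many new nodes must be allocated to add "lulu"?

2

Walking "lulu" from the root, the first 2 characters ("lu") follow existing edges; "l" is the first miss.
Each of the 2 remaining characters creates one node.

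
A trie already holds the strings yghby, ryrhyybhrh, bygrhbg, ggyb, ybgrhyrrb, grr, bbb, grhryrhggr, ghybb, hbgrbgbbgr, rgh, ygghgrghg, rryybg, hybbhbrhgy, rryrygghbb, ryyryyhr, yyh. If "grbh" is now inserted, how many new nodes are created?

2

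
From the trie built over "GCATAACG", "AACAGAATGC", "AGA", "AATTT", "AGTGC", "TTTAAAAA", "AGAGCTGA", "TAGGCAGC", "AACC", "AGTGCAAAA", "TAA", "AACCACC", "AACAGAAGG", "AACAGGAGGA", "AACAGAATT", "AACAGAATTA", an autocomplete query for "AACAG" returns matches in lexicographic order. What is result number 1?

AACAGAAGG

DFS of the "AACAG" subtree visits, in order: "AACAGAAGG", "AACAGAATGC", "AACAGAATT", "AACAGAATTA", "AACAGGAGGA"
The 1st is AACAGAAGG.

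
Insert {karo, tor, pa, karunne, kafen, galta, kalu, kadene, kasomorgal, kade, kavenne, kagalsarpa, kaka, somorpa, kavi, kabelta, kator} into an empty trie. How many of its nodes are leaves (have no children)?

16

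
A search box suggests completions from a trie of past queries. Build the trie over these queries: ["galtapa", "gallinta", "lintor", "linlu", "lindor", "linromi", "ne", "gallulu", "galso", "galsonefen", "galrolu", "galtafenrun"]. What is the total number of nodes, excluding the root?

Trace insertions, counting only characters that open a new branch:
  "galtapa" → 7 new (g, a, l, t, a, p, a)
  "gallinta" → prefix "gal" already present; 5 new (l, i, n, t, a)
  "lintor" → 6 new (l, i, n, t, o, r)
  "linlu" → prefix "lin" already present; 2 new (l, u)
  "lindor" → prefix "lin" already present; 3 new (d, o, r)
  "linromi" → prefix "lin" already present; 4 new (r, o, m, i)
  "ne" → 2 new (n, e)
  "gallulu" → prefix "gall" already present; 3 new (u, l, u)
  "galso" → prefix "gal" already present; 2 new (s, o)
  "galsonefen" → prefix "galso" already present; 5 new (n, e, f, e, n)
  "galrolu" → prefix "gal" already present; 4 new (r, o, l, u)
  "galtafenrun" → prefix "galta" already present; 6 new (f, e, n, r, u, n)
Total nodes = 7 + 5 + 6 + 2 + 3 + 4 + 2 + 3 + 2 + 5 + 4 + 6 = 49

49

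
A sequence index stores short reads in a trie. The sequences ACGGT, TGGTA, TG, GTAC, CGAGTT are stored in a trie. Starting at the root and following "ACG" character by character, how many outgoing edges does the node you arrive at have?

1

Walk "ACG" from the root, arriving at one node.
Distinct next characters after "ACG": G.
That node has 1 child edge.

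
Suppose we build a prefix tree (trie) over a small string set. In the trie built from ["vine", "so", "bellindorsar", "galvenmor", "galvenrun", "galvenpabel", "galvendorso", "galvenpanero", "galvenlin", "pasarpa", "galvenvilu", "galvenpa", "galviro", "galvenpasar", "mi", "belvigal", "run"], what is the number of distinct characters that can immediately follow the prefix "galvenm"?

Follow the path "galvenm" to its node, then look at its outgoing edges.
Characters that immediately follow "galvenm" among the stored strings: {o}.
That node has 1 child edge.

1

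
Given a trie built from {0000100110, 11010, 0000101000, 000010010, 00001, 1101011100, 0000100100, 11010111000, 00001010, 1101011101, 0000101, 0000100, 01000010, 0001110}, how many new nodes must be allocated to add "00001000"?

1

The longest prefix of "00001000" already in the trie is "0000100" (length 7).
So 8 − 7 = 1 new nodes.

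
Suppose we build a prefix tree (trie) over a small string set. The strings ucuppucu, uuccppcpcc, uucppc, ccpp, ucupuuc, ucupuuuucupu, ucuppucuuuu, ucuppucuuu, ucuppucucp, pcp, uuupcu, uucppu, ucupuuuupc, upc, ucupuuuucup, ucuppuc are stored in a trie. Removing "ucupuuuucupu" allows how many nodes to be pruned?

1

After clearing the end-marker at "ucupuuuucupu", prune upward until reaching a node still needed by another word.
The suffix "u" (1 node) is used only by "ucupuuuucupu"; "ucupuuuucup" is itself a stored word, so pruning stops there.
Nodes removed: 1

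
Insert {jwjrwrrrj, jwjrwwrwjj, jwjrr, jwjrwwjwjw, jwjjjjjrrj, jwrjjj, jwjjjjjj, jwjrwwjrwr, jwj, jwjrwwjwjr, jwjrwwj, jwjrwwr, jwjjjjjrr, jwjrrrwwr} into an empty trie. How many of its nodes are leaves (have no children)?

9

A leaf is a node with no children — equivalently, the end of a word that is not a proper prefix of any other stored word.
Those words: "jwjjjjjj", "jwjjjjjrrj", "jwjrrrwwr", "jwjrwrrrj", "jwjrwwjrwr", "jwjrwwjwjr", "jwjrwwjwjw", "jwjrwwrwjj", "jwrjjj"
Leaf count: 9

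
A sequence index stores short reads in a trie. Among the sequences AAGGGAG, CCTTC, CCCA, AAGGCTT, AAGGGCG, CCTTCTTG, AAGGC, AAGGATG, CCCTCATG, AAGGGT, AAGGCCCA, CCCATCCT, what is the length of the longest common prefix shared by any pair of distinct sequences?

Equivalently: take the maximum, over all pairs, of their longest common prefix length.
e.g. "AAGGC" and "AAGGCCCA" share the prefix "AAGGC" of length 5; no pair shares a longer one.
Longest shared-prefix length: 5

5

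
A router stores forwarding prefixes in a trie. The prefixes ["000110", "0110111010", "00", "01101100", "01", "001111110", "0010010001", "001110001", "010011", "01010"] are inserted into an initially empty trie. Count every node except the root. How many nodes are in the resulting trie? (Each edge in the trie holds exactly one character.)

41

For each word, the new-node count is its length minus the longest prefix already in the trie:
  "000110" → 6 new (0, 0, 0, 1, 1, 0)
  "0110111010" → prefix "0" already present; 9 new (1, 1, 0, 1, 1, 1, 0, 1, 0)
  "00" → prefix "00" already present; 0 new (none)
  "01101100" → prefix "011011" already present; 2 new (0, 0)
  "01" → prefix "01" already present; 0 new (none)
  "001111110" → prefix "00" already present; 7 new (1, 1, 1, 1, 1, 1, 0)
  "0010010001" → prefix "001" already present; 7 new (0, 0, 1, 0, 0, 0, 1)
  "001110001" → prefix "00111" already present; 4 new (0, 0, 0, 1)
  "010011" → prefix "01" already present; 4 new (0, 0, 1, 1)
  "01010" → prefix "010" already present; 2 new (1, 0)
Total nodes = 6 + 9 + 0 + 2 + 0 + 7 + 7 + 4 + 4 + 2 = 41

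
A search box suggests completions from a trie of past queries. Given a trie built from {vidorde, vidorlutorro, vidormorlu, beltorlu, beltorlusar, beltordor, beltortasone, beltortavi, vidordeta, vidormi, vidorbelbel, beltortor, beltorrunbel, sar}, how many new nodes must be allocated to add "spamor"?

"s" is already a path in the trie; the remaining "pamor" must be added.
Each of the 5 remaining characters creates one node.

5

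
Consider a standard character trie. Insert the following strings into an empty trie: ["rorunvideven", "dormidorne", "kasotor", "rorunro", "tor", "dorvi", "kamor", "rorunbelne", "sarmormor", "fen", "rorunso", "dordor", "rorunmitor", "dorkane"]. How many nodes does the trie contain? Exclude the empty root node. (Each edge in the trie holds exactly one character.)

Insert word by word; a character creates a node only if that edge doesn't already exist:
  "rorunvideven" → 12 new (r, o, r, u, n, v, i, d, e, v, e, n)
  "dormidorne" → 10 new (d, o, r, m, i, d, o, r, n, e)
  "kasotor" → 7 new (k, a, s, o, t, o, r)
  "rorunro" → prefix "rorun" already present; 2 new (r, o)
  "tor" → 3 new (t, o, r)
  "dorvi" → prefix "dor" already present; 2 new (v, i)
  "kamor" → prefix "ka" already present; 3 new (m, o, r)
  "rorunbelne" → prefix "rorun" already present; 5 new (b, e, l, n, e)
  "sarmormor" → 9 new (s, a, r, m, o, r, m, o, r)
  "fen" → 3 new (f, e, n)
  "rorunso" → prefix "rorun" already present; 2 new (s, o)
  "dordor" → prefix "dor" already present; 3 new (d, o, r)
  "rorunmitor" → prefix "rorun" already present; 5 new (m, i, t, o, r)
  "dorkane" → prefix "dor" already present; 4 new (k, a, n, e)
Total nodes = 12 + 10 + 7 + 2 + 3 + 2 + 3 + 5 + 9 + 3 + 2 + 3 + 5 + 4 = 70

70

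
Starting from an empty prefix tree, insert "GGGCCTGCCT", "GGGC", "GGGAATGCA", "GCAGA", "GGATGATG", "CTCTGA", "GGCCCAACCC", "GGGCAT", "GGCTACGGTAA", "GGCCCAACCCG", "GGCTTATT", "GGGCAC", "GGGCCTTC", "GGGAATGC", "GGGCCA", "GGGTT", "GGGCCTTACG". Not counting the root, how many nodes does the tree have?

64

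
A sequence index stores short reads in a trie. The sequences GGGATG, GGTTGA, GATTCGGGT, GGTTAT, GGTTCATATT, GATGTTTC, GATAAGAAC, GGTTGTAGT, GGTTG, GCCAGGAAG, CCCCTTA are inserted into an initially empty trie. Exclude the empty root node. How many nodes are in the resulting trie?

Trace insertions, counting only characters that open a new branch:
  "GGGATG" → 6 new (G, G, G, A, T, G)
  "GGTTGA" → prefix "GG" already present; 4 new (T, T, G, A)
  "GATTCGGGT" → prefix "G" already present; 8 new (A, T, T, C, G, G, G, T)
  "GGTTAT" → prefix "GGTT" already present; 2 new (A, T)
  "GGTTCATATT" → prefix "GGTT" already present; 6 new (C, A, T, A, T, T)
  "GATGTTTC" → prefix "GAT" already present; 5 new (G, T, T, T, C)
  "GATAAGAAC" → prefix "GAT" already present; 6 new (A, A, G, A, A, C)
  "GGTTGTAGT" → prefix "GGTTG" already present; 4 new (T, A, G, T)
  "GGTTG" → prefix "GGTTG" already present; 0 new (none)
  "GCCAGGAAG" → prefix "G" already present; 8 new (C, C, A, G, G, A, A, G)
  "CCCCTTA" → 7 new (C, C, C, C, T, T, A)
Total nodes = 6 + 4 + 8 + 2 + 6 + 5 + 6 + 4 + 0 + 8 + 7 = 56

56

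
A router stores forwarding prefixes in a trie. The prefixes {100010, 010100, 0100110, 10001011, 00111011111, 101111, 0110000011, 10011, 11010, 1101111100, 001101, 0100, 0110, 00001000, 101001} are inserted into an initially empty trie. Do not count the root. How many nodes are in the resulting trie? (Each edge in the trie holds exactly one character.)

63

For each word, the new-node count is its length minus the longest prefix already in the trie:
  "100010" → 6 new (1, 0, 0, 0, 1, 0)
  "010100" → 6 new (0, 1, 0, 1, 0, 0)
  "0100110" → prefix "010" already present; 4 new (0, 1, 1, 0)
  "10001011" → prefix "100010" already present; 2 new (1, 1)
  "00111011111" → prefix "0" already present; 10 new (0, 1, 1, 1, 0, 1, 1, 1, 1, 1)
  "101111" → prefix "10" already present; 4 new (1, 1, 1, 1)
  "0110000011" → prefix "01" already present; 8 new (1, 0, 0, 0, 0, 0, 1, 1)
  "10011" → prefix "100" already present; 2 new (1, 1)
  "11010" → prefix "1" already present; 4 new (1, 0, 1, 0)
  "1101111100" → prefix "1101" already present; 6 new (1, 1, 1, 1, 0, 0)
  "001101" → prefix "0011" already present; 2 new (0, 1)
  "0100" → prefix "0100" already present; 0 new (none)
  "0110" → prefix "0110" already present; 0 new (none)
  "00001000" → prefix "00" already present; 6 new (0, 0, 1, 0, 0, 0)
  "101001" → prefix "101" already present; 3 new (0, 0, 1)
Total nodes = 6 + 6 + 4 + 2 + 10 + 4 + 8 + 2 + 4 + 6 + 2 + 0 + 0 + 6 + 3 = 63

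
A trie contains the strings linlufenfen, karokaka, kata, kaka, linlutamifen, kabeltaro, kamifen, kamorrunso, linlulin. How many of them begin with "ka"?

Walk to "ka"; the words in its subtree are exactly those with that prefix.
Matches: "kabeltaro", "kaka", "kamifen", "kamorrunso", "karokaka", "kata"
Count: 6

6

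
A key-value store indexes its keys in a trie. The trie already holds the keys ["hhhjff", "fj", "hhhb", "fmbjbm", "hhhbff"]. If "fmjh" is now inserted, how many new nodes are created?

2

Walking "fmjh" from the root, the first 2 characters ("fm") follow existing edges; "j" is the first miss.
Each of the 2 remaining characters creates one node.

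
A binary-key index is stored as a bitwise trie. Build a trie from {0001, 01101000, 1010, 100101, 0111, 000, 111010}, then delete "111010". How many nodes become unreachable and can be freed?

5

After clearing the end-marker at "111010", prune upward until reaching a node still needed by another word.
The suffix "11010" (5 nodes) is used only by "111010"; the node for "1" still has the child "0", so pruning stops there.
Nodes removed: 5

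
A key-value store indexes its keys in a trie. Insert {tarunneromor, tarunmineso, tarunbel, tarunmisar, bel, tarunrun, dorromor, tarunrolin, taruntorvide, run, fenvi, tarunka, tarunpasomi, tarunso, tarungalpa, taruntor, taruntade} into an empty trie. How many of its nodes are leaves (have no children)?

16

Leaves are exactly the stored words that no other stored word extends.
Those words: "bel", "dorromor", "fenvi", "run", "tarunbel", "tarungalpa", "tarunka", "tarunmineso", "tarunmisar", "tarunneromor", "tarunpasomi", "tarunrolin", "tarunrun", "tarunso", "taruntade", "taruntorvide"
Leaf count: 16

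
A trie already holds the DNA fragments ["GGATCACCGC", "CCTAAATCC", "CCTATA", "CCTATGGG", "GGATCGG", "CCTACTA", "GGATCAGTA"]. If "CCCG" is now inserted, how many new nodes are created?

2

The longest prefix of "CCCG" already in the trie is "CC" (length 2).
New nodes needed: |"CCCG"| − 2 = 4 − 2 = 2.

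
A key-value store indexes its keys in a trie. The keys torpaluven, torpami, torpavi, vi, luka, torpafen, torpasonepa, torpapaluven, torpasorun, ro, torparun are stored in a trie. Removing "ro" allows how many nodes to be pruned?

2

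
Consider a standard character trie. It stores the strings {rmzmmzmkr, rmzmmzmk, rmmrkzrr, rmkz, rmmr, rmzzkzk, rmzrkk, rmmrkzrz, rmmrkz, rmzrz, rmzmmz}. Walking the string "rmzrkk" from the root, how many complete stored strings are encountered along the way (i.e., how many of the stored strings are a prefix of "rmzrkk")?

1

Traverse "rmzrkk" character by character; count nodes along the way that are marked as word ends.
Prefixes of the query that are stored words: "rmzrkk"
Count: 1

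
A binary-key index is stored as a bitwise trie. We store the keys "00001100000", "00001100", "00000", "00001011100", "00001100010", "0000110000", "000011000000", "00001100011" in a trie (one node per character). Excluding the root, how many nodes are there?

22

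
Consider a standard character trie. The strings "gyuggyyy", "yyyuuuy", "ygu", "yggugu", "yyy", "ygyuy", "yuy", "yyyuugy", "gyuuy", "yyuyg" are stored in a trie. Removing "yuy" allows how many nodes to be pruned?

After clearing the end-marker at "yuy", prune upward until reaching a node still needed by another word.
The suffix "uy" (2 nodes) is used only by "yuy"; the node for "y" still has the child "y", so pruning stops there.
Nodes removed: 2

2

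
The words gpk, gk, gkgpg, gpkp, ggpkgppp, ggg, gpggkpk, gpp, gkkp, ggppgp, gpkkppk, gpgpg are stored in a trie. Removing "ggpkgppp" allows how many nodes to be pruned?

Walk "ggpkgppp" from the leaf back toward the root, removing each node that no remaining word uses.
The suffix "kgppp" (5 nodes) is used only by "ggpkgppp"; the node for "ggp" still has the child "p", so pruning stops there.
Nodes removed: 5

5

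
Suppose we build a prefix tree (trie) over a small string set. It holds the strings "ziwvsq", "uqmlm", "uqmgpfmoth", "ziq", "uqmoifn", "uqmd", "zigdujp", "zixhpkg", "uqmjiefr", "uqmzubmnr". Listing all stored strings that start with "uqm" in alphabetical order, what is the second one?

DFS of the "uqm" subtree visits, in order: "uqmd", "uqmgpfmoth", "uqmjiefr", "uqmlm", "uqmoifn", "uqmzubmnr"
Position 2: uqmgpfmoth

uqmgpfmoth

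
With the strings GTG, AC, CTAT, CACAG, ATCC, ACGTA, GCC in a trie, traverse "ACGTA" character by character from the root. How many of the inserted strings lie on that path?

Walk "ACGTA" from the root; an end-of-word marker is hit whenever a stored word is a prefix of "ACGTA".
Prefixes of the query that are stored words: "AC", "ACGTA"
Count: 2

2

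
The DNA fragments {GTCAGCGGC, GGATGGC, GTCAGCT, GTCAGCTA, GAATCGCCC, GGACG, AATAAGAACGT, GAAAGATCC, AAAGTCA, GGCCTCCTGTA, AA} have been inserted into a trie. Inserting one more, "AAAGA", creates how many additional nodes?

1

Walking "AAAGA" from the root, the first 4 characters ("AAAG") follow existing edges; "A" is the first miss.
Each of the 1 remaining characters creates one node.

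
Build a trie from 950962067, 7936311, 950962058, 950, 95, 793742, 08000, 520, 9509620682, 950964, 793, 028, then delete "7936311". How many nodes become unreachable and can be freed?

4

A node on "7936311"'s path can go only if nothing else ends at it or branches off below it.
The suffix "6311" (4 nodes) is used only by "7936311"; the node for "793" still has the child "7", so pruning stops there.
Nodes removed: 4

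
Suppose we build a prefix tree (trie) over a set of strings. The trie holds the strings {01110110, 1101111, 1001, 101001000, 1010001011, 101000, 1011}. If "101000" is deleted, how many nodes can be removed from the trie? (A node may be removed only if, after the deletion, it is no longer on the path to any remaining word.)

Walk "101000" from the leaf back toward the root, removing each node that no remaining word uses.
Every node on "101000" is still needed (e.g. by "1010001011"), so nothing is freed.
Nodes removed: 0

0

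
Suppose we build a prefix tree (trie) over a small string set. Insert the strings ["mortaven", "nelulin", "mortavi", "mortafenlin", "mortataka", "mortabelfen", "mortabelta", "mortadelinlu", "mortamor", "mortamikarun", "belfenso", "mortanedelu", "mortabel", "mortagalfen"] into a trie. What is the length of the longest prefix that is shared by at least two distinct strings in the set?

The deepest shared node is where two words last agree before diverging.
e.g. "mortabel" and "mortabelfen" share the prefix "mortabel" of length 8; no pair shares a longer one.
Longest shared-prefix length: 8

8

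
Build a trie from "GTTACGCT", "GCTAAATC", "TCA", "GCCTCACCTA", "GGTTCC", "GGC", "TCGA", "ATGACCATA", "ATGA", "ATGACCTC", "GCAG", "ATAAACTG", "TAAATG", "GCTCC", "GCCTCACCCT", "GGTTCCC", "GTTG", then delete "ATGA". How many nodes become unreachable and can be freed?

0

A node on "ATGA"'s path can go only if nothing else ends at it or branches off below it.
Every node on "ATGA" is still needed (e.g. by "ATGACCATA"), so nothing is freed.
Nodes removed: 0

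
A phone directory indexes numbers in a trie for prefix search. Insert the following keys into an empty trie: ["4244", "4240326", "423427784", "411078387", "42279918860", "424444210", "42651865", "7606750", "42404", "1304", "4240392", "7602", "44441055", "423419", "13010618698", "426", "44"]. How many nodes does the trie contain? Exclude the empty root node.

75

Insert word by word; a character creates a node only if that edge doesn't already exist:
  "4244" → 4 new (4, 2, 4, 4)
  "4240326" → prefix "424" already present; 4 new (0, 3, 2, 6)
  "423427784" → prefix "42" already present; 7 new (3, 4, 2, 7, 7, 8, 4)
  "411078387" → prefix "4" already present; 8 new (1, 1, 0, 7, 8, 3, 8, 7)
  "42279918860" → prefix "42" already present; 9 new (2, 7, 9, 9, 1, 8, 8, 6, 0)
  "424444210" → prefix "4244" already present; 5 new (4, 4, 2, 1, 0)
  "42651865" → prefix "42" already present; 6 new (6, 5, 1, 8, 6, 5)
  "7606750" → 7 new (7, 6, 0, 6, 7, 5, 0)
  "42404" → prefix "4240" already present; 1 new (4)
  "1304" → 4 new (1, 3, 0, 4)
  "4240392" → prefix "42403" already present; 2 new (9, 2)
  "7602" → prefix "760" already present; 1 new (2)
  "44441055" → prefix "4" already present; 7 new (4, 4, 4, 1, 0, 5, 5)
  "423419" → prefix "4234" already present; 2 new (1, 9)
  "13010618698" → prefix "130" already present; 8 new (1, 0, 6, 1, 8, 6, 9, 8)
  "426" → prefix "426" already present; 0 new (none)
  "44" → prefix "44" already present; 0 new (none)
Total nodes = 4 + 4 + 7 + 8 + 9 + 5 + 6 + 7 + 1 + 4 + 2 + 1 + 7 + 2 + 8 + 0 + 0 = 75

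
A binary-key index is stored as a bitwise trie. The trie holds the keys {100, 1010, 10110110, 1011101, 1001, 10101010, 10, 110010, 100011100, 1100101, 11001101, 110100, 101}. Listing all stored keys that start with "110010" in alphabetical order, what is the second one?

1100101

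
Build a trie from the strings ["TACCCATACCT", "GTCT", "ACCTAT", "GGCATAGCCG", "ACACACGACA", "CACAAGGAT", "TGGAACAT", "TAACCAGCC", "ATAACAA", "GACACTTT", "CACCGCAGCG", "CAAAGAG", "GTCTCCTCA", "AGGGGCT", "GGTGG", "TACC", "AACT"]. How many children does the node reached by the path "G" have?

Follow the path "G" to its node, then look at its outgoing edges.
Characters that immediately follow "G" among the stored strings: {A, G, T}.
That node has 3 child edges.

3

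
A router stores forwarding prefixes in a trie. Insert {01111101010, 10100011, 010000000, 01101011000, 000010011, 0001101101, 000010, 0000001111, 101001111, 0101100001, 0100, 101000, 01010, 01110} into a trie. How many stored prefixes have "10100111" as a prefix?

1

Walk to "10100111"; the words in its subtree are exactly those with that prefix.
Words under "10100111": 101001111
Count: 1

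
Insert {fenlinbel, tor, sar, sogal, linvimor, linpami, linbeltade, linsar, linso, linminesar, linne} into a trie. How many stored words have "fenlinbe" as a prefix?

1

Walk to "fenlinbe"; the words in its subtree are exactly those with that prefix.
Matches: "fenlinbel"
Count: 1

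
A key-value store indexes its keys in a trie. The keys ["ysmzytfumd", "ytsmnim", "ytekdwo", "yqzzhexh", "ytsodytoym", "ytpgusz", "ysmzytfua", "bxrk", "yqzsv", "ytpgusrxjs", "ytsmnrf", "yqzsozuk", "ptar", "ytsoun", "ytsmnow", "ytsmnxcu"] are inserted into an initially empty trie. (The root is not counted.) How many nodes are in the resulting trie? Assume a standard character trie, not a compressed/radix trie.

Trace insertions, counting only characters that open a new branch:
  "ysmzytfumd" → 10 new (y, s, m, z, y, t, f, u, m, d)
  "ytsmnim" → prefix "y" already present; 6 new (t, s, m, n, i, m)
  "ytekdwo" → prefix "yt" already present; 5 new (e, k, d, w, o)
  "yqzzhexh" → prefix "y" already present; 7 new (q, z, z, h, e, x, h)
  "ytsodytoym" → prefix "yts" already present; 7 new (o, d, y, t, o, y, m)
  "ytpgusz" → prefix "yt" already present; 5 new (p, g, u, s, z)
  "ysmzytfua" → prefix "ysmzytfu" already present; 1 new (a)
  "bxrk" → 4 new (b, x, r, k)
  "yqzsv" → prefix "yqz" already present; 2 new (s, v)
  "ytpgusrxjs" → prefix "ytpgus" already present; 4 new (r, x, j, s)
  "ytsmnrf" → prefix "ytsmn" already present; 2 new (r, f)
  "yqzsozuk" → prefix "yqzs" already present; 4 new (o, z, u, k)
  "ptar" → 4 new (p, t, a, r)
  "ytsoun" → prefix "ytso" already present; 2 new (u, n)
  "ytsmnow" → prefix "ytsmn" already present; 2 new (o, w)
  "ytsmnxcu" → prefix "ytsmn" already present; 3 new (x, c, u)
Total nodes = 10 + 6 + 5 + 7 + 7 + 5 + 1 + 4 + 2 + 4 + 2 + 4 + 4 + 2 + 2 + 3 = 68

68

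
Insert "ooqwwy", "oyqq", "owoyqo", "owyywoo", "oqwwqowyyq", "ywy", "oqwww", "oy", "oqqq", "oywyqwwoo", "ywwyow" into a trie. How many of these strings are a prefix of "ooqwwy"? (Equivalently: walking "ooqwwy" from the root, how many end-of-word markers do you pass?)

1

Traverse "ooqwwy" character by character; count nodes along the way that are marked as word ends.
Prefixes of the query that are stored words: "ooqwwy"
Count: 1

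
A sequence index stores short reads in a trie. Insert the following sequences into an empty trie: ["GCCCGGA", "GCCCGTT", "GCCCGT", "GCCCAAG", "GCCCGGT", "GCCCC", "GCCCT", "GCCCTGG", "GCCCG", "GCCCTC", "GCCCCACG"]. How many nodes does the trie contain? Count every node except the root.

21

Trie structure (* marks end of a word):
(root)
└─ G
   └─ C
      └─ C
         └─ C
            ├─ A
            │  └─ A
            │     └─ G *
            ├─ C *
            │  └─ A
            │     └─ C
            │        └─ G *
            ├─ G *
            │  ├─ G
            │  │  ├─ A *
            │  │  └─ T *
            │  └─ T *
            │     └─ T *
            └─ T *
               ├─ C *
               └─ G
                  └─ G *
Counting every labelled node above: 21.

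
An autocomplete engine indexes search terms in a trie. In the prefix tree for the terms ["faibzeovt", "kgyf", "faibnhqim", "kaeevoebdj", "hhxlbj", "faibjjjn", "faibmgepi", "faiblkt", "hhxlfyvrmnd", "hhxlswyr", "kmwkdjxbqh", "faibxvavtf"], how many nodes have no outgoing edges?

A leaf is a node with no children — equivalently, the end of a word that is not a proper prefix of any other stored word.
Those words: "faibjjjn", "faiblkt", "faibmgepi", "faibnhqim", "faibxvavtf", "faibzeovt", "hhxlbj", "hhxlfyvrmnd", "hhxlswyr", "kaeevoebdj", "kgyf", "kmwkdjxbqh"
Leaf count: 12

12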